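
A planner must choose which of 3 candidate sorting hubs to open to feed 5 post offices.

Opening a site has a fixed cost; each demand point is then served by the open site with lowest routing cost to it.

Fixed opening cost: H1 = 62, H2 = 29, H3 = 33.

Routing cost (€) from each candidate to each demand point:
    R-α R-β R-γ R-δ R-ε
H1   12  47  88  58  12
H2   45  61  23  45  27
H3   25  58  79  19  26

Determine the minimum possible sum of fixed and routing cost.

213

Open {H2, H3}: assign each demand point to its cheapest open site.
  R-α→H3 25, R-β→H3 58, R-γ→H2 23, R-δ→H3 19, R-ε→H3 26
  routing cost 151, fixed 62 → total 213.
Compare {H2}: routing cost 201 + fixed 29 = 230.
Compare {H1, H2}: routing cost 139 + fixed 91 = 230.
Compare {H1, H2, H3}: routing cost 113 + fixed 124 = 237.
All other subsets cost ≥ 230. Minimum total cost: 213.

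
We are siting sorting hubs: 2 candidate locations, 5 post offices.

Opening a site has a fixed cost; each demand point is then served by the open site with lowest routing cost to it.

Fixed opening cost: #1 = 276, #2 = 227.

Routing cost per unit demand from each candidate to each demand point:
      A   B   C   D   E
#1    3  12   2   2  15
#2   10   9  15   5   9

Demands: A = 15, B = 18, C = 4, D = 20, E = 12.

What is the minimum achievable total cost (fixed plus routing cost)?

Open {#1}: assign each demand point to its cheapest open site.
  A→#1 15×3=45, B→#1 18×12=216, C→#1 4×2=8, D→#1 20×2=40, E→#1 12×15=180
  routing cost 489, fixed 276 → total 765.
Compare {#2}: routing cost 580 + fixed 227 = 807.
Compare {#1, #2}: routing cost 363 + fixed 503 = 866.

765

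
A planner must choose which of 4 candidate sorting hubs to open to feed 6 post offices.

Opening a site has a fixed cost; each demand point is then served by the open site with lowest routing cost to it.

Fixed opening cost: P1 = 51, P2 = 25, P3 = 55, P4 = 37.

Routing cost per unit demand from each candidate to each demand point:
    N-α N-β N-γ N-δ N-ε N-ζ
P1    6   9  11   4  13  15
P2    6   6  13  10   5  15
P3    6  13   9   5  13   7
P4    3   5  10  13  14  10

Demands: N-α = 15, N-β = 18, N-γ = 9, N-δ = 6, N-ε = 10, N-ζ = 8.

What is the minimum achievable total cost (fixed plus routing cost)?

469

Open {P2, P3, P4}: assign each demand point to its cheapest open site.
  N-α→P4 15×3=45, N-β→P4 18×5=90, N-γ→P3 9×9=81, N-δ→P3 6×5=30, N-ε→P2 10×5=50, N-ζ→P3 8×7=56
  routing cost 352, fixed 117 → total 469.
Compare {P2, P4}: routing cost 415 + fixed 62 = 477.
Compare {P1, P2, P4}: routing cost 379 + fixed 113 = 492.
Compare {P2, P3}: routing cost 415 + fixed 80 = 495.
All other subsets cost ≥ 477. Minimum total cost: 469.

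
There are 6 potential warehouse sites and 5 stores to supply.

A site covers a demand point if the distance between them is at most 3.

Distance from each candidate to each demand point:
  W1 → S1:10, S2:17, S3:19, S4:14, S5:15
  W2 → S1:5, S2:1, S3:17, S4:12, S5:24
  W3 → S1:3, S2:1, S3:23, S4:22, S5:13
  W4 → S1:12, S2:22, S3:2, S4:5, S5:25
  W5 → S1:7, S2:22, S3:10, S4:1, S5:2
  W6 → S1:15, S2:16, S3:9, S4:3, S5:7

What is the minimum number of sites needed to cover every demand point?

3

Coverage sets (demand points within 3 of each site):
  W1: {}
  W2: {S2}
  W3: {S1, S2}
  W4: {S3}
  W5: {S4, S5}
  W6: {S4}
No 2 sites suffice: every size-2 union leaves at least one demand point uncovered.
But {W3, W4, W5} covers everything, so the minimum is 3.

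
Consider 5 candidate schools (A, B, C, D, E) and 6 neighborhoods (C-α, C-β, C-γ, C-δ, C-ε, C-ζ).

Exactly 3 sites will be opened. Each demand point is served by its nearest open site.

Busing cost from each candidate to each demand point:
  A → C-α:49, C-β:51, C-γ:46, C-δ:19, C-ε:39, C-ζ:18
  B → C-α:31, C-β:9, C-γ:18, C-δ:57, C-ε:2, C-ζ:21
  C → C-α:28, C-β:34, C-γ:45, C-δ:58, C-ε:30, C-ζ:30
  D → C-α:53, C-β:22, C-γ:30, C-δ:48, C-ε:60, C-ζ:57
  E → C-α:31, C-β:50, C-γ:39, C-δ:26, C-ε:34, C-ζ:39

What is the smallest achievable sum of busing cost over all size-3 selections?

Open {A, B, C}.
  C-α→C 28, C-β→B 9, C-γ→B 18, C-δ→A 19, C-ε→B 2, C-ζ→A 18  ⇒ total 94.
Compare {A, B, D}: total 97.
Compare {A, B, E}: total 97.
No size-3 selection does better; minimum is 94.

94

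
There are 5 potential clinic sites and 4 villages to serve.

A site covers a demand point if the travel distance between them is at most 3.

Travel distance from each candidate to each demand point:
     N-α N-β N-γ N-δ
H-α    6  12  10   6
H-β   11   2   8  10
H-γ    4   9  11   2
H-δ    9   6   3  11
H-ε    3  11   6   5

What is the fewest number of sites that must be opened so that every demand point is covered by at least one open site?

4

Coverage sets (demand points within 3 of each site):
  H-α: {}
  H-β: {N-β}
  H-γ: {N-δ}
  H-δ: {N-γ}
  H-ε: {N-α}
No 3 sites suffice: every size-3 union leaves at least one demand point uncovered.
But {H-β, H-γ, H-δ, H-ε} covers everything, so the minimum is 4.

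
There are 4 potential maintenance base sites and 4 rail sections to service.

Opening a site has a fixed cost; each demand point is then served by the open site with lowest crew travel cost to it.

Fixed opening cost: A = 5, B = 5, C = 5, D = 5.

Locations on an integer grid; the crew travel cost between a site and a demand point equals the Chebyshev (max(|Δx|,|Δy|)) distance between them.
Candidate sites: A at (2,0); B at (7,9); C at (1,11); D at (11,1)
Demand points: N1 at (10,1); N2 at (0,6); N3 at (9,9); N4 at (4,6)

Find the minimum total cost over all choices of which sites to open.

Open {B, D}: assign each demand point to its cheapest open site.
  N1→D 1, N2→B 7, N3→B 2, N4→B 3
  crew travel cost 13, fixed 10 → total 23.
Compare {B}: crew travel cost 20 + fixed 5 = 25.
Compare {B, C, D}: crew travel cost 11 + fixed 15 = 26.
Compare {A, B, D}: crew travel cost 12 + fixed 15 = 27.
All other subsets cost ≥ 25. Minimum total cost: 23.

23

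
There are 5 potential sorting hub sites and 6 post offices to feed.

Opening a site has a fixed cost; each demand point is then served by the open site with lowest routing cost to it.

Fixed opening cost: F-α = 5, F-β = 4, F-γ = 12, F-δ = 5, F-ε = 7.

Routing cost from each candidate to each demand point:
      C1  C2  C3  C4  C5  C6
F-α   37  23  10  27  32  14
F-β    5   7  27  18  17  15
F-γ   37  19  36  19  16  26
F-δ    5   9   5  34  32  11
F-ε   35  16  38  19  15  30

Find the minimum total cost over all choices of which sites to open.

72

Open {F-β, F-δ}: assign each demand point to its cheapest open site.
  C1→F-β 5, C2→F-β 7, C3→F-δ 5, C4→F-β 18, C5→F-β 17, C6→F-δ 11
  routing cost 63, fixed 9 → total 72.
Compare {F-δ, F-ε}: routing cost 64 + fixed 12 = 76.
Compare {F-α, F-β, F-δ}: routing cost 63 + fixed 14 = 77.
Compare {F-β, F-δ, F-ε}: routing cost 61 + fixed 16 = 77.
All other subsets cost ≥ 76. Minimum total cost: 72.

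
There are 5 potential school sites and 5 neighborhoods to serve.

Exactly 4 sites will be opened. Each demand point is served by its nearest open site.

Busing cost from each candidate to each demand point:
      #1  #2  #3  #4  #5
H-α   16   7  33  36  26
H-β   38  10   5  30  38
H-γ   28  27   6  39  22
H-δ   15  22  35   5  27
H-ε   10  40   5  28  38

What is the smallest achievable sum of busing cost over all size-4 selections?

Open {H-α, H-γ, H-δ, H-ε}.
  #1→H-ε 10, #2→H-α 7, #3→H-ε 5, #4→H-δ 5, #5→H-γ 22  ⇒ total 49.
Compare {H-β, H-γ, H-δ, H-ε}: total 52.
Compare {H-α, H-β, H-δ, H-ε}: total 53.
No size-4 selection does better; minimum is 49.

49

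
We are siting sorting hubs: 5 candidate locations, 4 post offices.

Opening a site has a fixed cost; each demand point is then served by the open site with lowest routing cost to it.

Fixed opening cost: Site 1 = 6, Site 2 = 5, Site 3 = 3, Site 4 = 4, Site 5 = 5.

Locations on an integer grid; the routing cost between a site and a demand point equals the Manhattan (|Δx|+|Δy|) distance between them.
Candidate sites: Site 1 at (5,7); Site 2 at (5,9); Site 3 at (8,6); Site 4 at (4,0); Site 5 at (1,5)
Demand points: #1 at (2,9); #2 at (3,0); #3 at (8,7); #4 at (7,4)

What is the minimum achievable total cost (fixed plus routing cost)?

20

Open {Site 2, Site 3, Site 4}: assign each demand point to its cheapest open site.
  #1→Site 2 3, #2→Site 4 1, #3→Site 3 1, #4→Site 3 3
  routing cost 8, fixed 12 → total 20.
Compare {Site 3, Site 4}: routing cost 14 + fixed 7 = 21.
Compare {Site 3, Site 4, Site 5}: routing cost 10 + fixed 12 = 22.
Compare {Site 1, Site 3, Site 4}: routing cost 10 + fixed 13 = 23.
All other subsets cost ≥ 21. Minimum total cost: 20.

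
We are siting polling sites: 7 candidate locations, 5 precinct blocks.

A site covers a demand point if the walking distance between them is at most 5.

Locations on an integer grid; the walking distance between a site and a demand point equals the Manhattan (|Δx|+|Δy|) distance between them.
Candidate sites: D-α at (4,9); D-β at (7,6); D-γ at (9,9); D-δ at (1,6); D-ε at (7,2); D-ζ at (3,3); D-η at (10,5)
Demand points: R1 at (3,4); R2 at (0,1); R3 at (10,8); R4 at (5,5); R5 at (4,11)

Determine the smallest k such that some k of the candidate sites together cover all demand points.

Coverage sets (demand points within 5 of each site):
  D-α: {R4, R5}
  D-β: {R3, R4}
  D-γ: {R3}
  D-δ: {R1, R4}
  D-ε: {R4}
  D-ζ: {R1, R2, R4}
  D-η: {R3, R4}
No 2 sites suffice: every size-2 union leaves at least one demand point uncovered.
But {D-α, D-β, D-ζ} covers everything, so the minimum is 3.

3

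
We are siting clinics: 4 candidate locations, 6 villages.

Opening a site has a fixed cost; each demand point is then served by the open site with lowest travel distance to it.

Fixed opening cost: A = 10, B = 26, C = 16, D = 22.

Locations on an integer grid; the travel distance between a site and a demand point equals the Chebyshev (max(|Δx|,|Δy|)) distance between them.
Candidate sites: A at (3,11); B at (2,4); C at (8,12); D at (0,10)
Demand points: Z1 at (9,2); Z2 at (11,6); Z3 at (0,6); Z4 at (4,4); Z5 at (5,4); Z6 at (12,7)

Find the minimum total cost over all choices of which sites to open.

Open {A}: assign each demand point to its cheapest open site.
  Z1→A 9, Z2→A 8, Z3→A 5, Z4→A 7, Z5→A 7, Z6→A 9
  travel distance 45, fixed 10 → total 55.
Compare {B}: travel distance 33 + fixed 26 = 59.
Compare {C}: travel distance 45 + fixed 16 = 61.
Compare {A, C}: travel distance 39 + fixed 26 = 65.
All other subsets cost ≥ 59. Minimum total cost: 55.

55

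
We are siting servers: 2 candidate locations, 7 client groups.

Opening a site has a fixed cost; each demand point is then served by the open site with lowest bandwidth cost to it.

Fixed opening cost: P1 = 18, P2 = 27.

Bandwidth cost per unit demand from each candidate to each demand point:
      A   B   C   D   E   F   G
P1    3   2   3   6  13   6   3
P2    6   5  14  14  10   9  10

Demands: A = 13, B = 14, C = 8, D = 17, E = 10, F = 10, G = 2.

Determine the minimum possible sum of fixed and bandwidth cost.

Open {P1, P2}: assign each demand point to its cheapest open site.
  A→P1 13×3=39, B→P1 14×2=28, C→P1 8×3=24, D→P1 17×6=102, E→P2 10×10=100, F→P1 10×6=60, G→P1 2×3=6
  bandwidth cost 359, fixed 45 → total 404.
Compare {P1}: bandwidth cost 389 + fixed 18 = 407.
Compare {P2}: bandwidth cost 708 + fixed 27 = 735.

404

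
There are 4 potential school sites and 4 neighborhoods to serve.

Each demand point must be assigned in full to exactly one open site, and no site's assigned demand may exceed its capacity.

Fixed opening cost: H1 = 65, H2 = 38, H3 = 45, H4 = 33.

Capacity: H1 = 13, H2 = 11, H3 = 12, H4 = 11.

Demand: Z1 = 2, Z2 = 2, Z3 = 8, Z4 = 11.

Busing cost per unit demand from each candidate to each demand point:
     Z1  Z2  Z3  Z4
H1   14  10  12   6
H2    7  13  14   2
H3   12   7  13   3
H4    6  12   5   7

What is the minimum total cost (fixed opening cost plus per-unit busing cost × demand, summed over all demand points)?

204

Open {H2, H3, H4}; cheapest assignment that respects the capacities:
  H2 (cap 11, load 11): Z4 — cost 11×2 = 22
  H3 (cap 12, load 2): Z2 — cost 2×7 = 14
  H4 (cap 11, load 10): Z1, Z3 — cost 2×6 + 8×5 = 52
  Shipping 88, fixed 116 → total 204.
  Any other capacity-feasible assignment to {H2, H3, H4} ships for at least 88.
Compare {H1, H2, H4}: its best feasible assignment gives total 230.
Compare {H1, H4}: its best feasible assignment gives total 236.
Every other set of open sites that can feasibly serve all demand totals ≥ 230 even under its best assignment. Minimum: 204.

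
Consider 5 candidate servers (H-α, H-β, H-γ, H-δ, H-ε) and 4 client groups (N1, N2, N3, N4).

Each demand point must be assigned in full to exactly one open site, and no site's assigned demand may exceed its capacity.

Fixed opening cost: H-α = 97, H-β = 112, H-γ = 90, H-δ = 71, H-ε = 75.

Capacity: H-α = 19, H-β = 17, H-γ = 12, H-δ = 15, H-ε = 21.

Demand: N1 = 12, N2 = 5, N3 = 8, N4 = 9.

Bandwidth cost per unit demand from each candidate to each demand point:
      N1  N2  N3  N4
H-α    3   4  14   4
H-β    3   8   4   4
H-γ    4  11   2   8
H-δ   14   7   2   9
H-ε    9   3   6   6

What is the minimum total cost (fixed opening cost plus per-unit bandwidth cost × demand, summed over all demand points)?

330

Open {H-α, H-ε}; cheapest assignment that respects the capacities:
  H-α (cap 19, load 17): N1, N2 — cost 12×3 + 5×4 = 56
  H-ε (cap 21, load 17): N3, N4 — cost 8×6 + 9×6 = 102
  Shipping 158, fixed 172 → total 330.
  Any other capacity-feasible assignment to {H-α, H-ε} ships for at least 158.
Compare {H-α, H-β}: its best feasible assignment gives total 333.
Compare {H-δ, H-ε}: its best feasible assignment gives total 359.
Every other set of open sites that can feasibly serve all demand totals ≥ 333 even under its best assignment. Minimum: 330.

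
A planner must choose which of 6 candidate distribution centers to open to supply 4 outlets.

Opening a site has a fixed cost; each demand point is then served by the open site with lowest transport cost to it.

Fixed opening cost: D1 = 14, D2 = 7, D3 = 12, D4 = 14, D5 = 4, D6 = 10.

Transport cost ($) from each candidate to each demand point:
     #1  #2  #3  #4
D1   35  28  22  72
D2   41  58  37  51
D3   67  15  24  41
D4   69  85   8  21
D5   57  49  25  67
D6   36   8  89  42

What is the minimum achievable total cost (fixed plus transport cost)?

Open {D4, D6}: assign each demand point to its cheapest open site.
  #1→D6 36, #2→D6 8, #3→D4 8, #4→D4 21
  transport cost 73, fixed 24 → total 97.
Compare {D4, D5, D6}: transport cost 73 + fixed 28 = 101.
Compare {D2, D4, D6}: transport cost 73 + fixed 31 = 104.
Compare {D2, D4, D5, D6}: transport cost 73 + fixed 35 = 108.
All other subsets cost ≥ 101. Minimum total cost: 97.

97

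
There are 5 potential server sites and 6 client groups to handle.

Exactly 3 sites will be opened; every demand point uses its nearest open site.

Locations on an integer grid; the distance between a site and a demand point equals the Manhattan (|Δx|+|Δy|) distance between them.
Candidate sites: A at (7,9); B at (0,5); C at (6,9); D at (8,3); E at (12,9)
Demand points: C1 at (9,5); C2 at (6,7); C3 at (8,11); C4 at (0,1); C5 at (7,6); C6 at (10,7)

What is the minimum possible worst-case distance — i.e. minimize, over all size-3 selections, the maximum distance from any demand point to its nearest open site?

5

Open {A, B, D}.
  Farthest demand point is C6 at distance 5 (to A); all others are ≤ 5.
With {A, B, C} the worst case is 6.
With {A, B, E} the worst case is 6.
No size-3 selection achieves below 5.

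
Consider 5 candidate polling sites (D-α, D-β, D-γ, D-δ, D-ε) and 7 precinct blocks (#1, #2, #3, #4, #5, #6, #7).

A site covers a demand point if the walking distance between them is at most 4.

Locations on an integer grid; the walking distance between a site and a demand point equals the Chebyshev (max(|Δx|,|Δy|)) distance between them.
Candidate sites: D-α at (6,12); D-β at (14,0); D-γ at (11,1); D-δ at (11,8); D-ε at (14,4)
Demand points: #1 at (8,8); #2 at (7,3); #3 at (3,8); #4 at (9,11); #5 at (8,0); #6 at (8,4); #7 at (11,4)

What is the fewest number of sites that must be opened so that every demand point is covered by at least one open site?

Coverage sets (demand points within 4 of each site):
  D-α: {#1, #3, #4}
  D-β: {#7}
  D-γ: {#2, #5, #6, #7}
  D-δ: {#1, #4, #6, #7}
  D-ε: {#7}
No single site covers all 7 demand points.
But {D-α, D-γ} covers everything, so the minimum is 2.

2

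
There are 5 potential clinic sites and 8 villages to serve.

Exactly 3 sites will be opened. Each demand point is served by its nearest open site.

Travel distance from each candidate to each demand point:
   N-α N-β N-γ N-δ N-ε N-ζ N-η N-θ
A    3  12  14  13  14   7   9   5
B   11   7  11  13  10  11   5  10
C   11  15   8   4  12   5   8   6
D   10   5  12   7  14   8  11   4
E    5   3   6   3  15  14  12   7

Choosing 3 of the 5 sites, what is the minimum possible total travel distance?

42

Open {A, B, E}.
  N-α→A 3, N-β→E 3, N-γ→E 6, N-δ→E 3, N-ε→B 10, N-ζ→A 7, N-η→B 5, N-θ→A 5  ⇒ total 42.
Compare {B, C, E}: total 43.
Compare {B, D, E}: total 44.
No size-3 selection does better; minimum is 42.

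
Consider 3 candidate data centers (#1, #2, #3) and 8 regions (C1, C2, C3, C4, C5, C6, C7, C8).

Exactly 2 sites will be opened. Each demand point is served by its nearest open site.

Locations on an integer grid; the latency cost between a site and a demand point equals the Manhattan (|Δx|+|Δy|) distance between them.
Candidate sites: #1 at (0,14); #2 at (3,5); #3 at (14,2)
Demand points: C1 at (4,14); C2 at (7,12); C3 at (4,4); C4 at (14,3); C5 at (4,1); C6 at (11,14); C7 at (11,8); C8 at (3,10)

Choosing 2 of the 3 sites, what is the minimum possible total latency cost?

Open {#2, #3}.
  C1→#2 10, C2→#2 11, C3→#2 2, C4→#3 1, C5→#2 5, C6→#3 15, C7→#3 9, C8→#2 5  ⇒ total 58.
Compare {#1, #2}: total 60.
Compare {#1, #3}: total 64.

58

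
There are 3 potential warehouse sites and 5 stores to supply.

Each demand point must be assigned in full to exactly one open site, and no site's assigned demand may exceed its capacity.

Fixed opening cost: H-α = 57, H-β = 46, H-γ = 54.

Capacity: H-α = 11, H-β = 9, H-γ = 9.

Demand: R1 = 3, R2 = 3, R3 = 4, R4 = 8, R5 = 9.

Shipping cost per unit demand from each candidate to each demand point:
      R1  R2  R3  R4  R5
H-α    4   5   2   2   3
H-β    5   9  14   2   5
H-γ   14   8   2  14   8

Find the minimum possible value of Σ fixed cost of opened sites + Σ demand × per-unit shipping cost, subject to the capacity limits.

Open {H-α, H-β, H-γ}; cheapest assignment that respects the capacities:
  H-α (cap 11, load 11): R1, R4 — cost 3×4 + 8×2 = 28
  H-β (cap 9, load 9): R5 — cost 9×5 = 45
  H-γ (cap 9, load 7): R2, R3 — cost 3×8 + 4×2 = 32
  Shipping 105, fixed 157 → total 262.
  Any other capacity-feasible assignment to {H-α, H-β, H-γ} ships for at least 105.
Total demand is 27 and no other set of sites has combined capacity ≥ 27, so {H-α, H-β, H-γ} is the only feasible choice of open sites. Minimum: 262.

262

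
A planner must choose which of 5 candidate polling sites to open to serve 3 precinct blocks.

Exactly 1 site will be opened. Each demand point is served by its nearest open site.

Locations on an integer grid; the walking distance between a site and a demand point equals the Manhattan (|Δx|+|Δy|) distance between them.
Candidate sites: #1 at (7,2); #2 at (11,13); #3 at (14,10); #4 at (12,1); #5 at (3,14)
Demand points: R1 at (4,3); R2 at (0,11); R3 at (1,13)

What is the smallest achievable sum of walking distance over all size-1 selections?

Open {#5}.
  R1→#5 12, R2→#5 6, R3→#5 3  ⇒ total 21.
Compare {#1}: total 37.
Compare {#2}: total 40.
No size-1 selection does better; minimum is 21.

21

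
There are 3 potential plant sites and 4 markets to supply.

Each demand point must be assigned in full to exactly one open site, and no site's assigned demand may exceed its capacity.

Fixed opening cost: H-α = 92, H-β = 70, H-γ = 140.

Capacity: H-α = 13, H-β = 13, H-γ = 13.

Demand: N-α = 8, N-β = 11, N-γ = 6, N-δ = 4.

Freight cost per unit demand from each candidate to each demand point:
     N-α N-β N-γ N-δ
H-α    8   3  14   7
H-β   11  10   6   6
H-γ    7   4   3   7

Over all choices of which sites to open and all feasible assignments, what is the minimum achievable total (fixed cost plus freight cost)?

451

Open {H-α, H-β, H-γ}; cheapest assignment that respects the capacities:
  H-α (cap 13, load 11): N-β — cost 11×3 = 33
  H-β (cap 13, load 10): N-γ, N-δ — cost 6×6 + 4×6 = 60
  H-γ (cap 13, load 8): N-α — cost 8×7 = 56
  Shipping 149, fixed 302 → total 451.
  Any other capacity-feasible assignment to {H-α, H-β, H-γ} ships for at least 149.
Total demand is 29 and no other set of sites has combined capacity ≥ 29, so {H-α, H-β, H-γ} is the only feasible choice of open sites. Minimum: 451.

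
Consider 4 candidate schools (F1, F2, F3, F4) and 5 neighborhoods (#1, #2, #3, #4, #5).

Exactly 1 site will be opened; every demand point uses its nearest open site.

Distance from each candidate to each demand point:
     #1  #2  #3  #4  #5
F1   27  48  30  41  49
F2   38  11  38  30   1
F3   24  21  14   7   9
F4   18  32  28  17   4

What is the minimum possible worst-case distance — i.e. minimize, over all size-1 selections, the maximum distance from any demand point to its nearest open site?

24

Open {F3}.
  Farthest demand point is #1 at distance 24 (to F3); all others are ≤ 24.
With {F4} the worst case is 32.
With {F2} the worst case is 38.
No size-1 selection achieves below 24.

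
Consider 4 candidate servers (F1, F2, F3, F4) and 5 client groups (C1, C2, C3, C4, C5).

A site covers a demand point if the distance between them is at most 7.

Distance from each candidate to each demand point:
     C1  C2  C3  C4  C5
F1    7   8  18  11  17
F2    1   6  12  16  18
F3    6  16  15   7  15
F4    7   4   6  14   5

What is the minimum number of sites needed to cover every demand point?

Coverage sets (demand points within 7 of each site):
  F1: {C1}
  F2: {C1, C2}
  F3: {C1, C4}
  F4: {C1, C2, C3, C5}
No single site covers all 5 demand points.
But {F3, F4} covers everything, so the minimum is 2.

2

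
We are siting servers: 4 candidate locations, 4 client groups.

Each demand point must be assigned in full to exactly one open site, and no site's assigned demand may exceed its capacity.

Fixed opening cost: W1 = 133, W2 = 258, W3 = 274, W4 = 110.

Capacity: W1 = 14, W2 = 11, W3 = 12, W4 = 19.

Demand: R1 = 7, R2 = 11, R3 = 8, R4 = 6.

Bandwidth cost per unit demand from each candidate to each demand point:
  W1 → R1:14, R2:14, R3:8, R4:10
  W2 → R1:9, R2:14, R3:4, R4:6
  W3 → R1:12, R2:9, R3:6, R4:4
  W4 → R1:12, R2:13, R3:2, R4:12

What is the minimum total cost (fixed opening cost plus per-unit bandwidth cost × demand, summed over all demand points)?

560

Open {W1, W4}; cheapest assignment that respects the capacities:
  W1 (cap 14, load 13): R1, R4 — cost 7×14 + 6×10 = 158
  W4 (cap 19, load 19): R2, R3 — cost 11×13 + 8×2 = 159
  Shipping 317, fixed 243 → total 560.
  Any other capacity-feasible assignment to {W1, W4} ships for at least 317.
Compare {W1, W3, W4}: its best feasible assignment gives total 776.
Compare {W1, W2, W4}: its best feasible assignment gives total 783.
Every other set of open sites that can feasibly serve all demand totals ≥ 776 even under its best assignment. Minimum: 560.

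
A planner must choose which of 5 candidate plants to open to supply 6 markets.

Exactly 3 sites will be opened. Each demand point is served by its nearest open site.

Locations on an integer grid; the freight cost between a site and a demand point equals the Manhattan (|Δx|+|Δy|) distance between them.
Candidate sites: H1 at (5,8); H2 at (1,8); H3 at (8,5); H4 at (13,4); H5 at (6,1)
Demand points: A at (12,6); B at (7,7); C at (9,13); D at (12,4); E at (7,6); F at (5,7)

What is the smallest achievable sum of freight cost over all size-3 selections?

19

Open {H1, H3, H4}.
  A→H4 3, B→H1 3, C→H1 9, D→H4 1, E→H3 2, F→H1 1  ⇒ total 19.
Compare {H1, H2, H4}: total 21.
Compare {H1, H4, H5}: total 21.
No size-3 selection does better; minimum is 19.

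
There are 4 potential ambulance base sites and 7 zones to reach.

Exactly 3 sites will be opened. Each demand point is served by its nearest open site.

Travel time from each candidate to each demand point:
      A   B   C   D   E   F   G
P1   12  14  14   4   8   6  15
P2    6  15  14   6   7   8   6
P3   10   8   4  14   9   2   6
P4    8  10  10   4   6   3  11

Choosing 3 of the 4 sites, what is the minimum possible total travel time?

Open {P2, P3, P4}.
  A→P2 6, B→P3 8, C→P3 4, D→P4 4, E→P4 6, F→P3 2, G→P2 6  ⇒ total 36.
Compare {P1, P2, P3}: total 37.
Compare {P1, P3, P4}: total 38.
No size-3 selection does better; minimum is 36.

36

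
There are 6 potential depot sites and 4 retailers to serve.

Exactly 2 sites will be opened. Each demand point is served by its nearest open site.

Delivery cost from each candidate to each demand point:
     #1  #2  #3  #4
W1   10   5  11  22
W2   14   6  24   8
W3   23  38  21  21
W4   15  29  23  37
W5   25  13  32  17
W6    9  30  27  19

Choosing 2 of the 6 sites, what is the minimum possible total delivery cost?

34

Open {W1, W2}.
  #1→W1 10, #2→W1 5, #3→W1 11, #4→W2 8  ⇒ total 34.
Compare {W1, W5}: total 43.
Compare {W1, W6}: total 44.
No size-2 selection does better; minimum is 34.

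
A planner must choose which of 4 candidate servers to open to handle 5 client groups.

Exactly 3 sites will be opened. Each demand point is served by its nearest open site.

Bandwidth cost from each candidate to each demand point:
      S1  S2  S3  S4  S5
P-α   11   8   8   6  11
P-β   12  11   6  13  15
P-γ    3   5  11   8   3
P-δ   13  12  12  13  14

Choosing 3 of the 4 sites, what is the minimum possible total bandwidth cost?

Open {P-α, P-β, P-γ}.
  S1→P-γ 3, S2→P-γ 5, S3→P-β 6, S4→P-α 6, S5→P-γ 3  ⇒ total 23.
Compare {P-α, P-γ, P-δ}: total 25.
Compare {P-β, P-γ, P-δ}: total 25.
No size-3 selection does better; minimum is 23.

23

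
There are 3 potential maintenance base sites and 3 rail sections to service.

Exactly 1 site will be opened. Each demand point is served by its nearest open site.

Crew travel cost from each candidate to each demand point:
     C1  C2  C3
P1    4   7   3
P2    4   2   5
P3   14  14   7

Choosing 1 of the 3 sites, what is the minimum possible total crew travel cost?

11

Open {P2}.
  C1→P2 4, C2→P2 2, C3→P2 5  ⇒ total 11.
Compare {P1}: total 14.
Compare {P3}: total 35.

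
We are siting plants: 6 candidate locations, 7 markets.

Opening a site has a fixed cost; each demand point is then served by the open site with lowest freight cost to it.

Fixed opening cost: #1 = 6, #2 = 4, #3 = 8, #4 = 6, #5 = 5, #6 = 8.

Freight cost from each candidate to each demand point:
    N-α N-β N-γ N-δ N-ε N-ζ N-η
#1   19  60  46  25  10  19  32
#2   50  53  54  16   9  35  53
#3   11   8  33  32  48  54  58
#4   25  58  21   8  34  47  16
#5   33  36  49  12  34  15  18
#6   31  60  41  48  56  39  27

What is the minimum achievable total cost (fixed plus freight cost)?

111

Open {#2, #3, #4, #5}: assign each demand point to its cheapest open site.
  N-α→#3 11, N-β→#3 8, N-γ→#4 21, N-δ→#4 8, N-ε→#2 9, N-ζ→#5 15, N-η→#4 16
  freight cost 88, fixed 23 → total 111.
Compare {#1, #3, #4}: freight cost 93 + fixed 20 = 113.
Compare {#1, #3, #4, #5}: freight cost 89 + fixed 25 = 114.
Compare {#1, #2, #3, #4}: freight cost 92 + fixed 24 = 116.
All other subsets cost ≥ 113. Minimum total cost: 111.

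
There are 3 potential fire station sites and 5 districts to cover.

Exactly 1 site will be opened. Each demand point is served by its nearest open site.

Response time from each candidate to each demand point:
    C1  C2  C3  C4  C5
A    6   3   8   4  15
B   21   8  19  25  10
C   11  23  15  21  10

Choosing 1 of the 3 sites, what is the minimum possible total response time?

Open {A}.
  C1→A 6, C2→A 3, C3→A 8, C4→A 4, C5→A 15  ⇒ total 36.
Compare {C}: total 80.
Compare {B}: total 83.

36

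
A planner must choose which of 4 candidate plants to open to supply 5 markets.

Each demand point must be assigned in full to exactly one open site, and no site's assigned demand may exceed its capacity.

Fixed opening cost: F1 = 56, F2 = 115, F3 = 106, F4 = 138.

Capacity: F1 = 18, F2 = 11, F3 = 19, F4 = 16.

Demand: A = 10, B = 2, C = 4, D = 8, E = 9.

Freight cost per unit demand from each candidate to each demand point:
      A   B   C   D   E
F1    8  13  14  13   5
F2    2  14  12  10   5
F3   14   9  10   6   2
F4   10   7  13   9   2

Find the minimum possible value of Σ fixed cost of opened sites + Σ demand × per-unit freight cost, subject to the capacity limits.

Open {F1, F3}; cheapest assignment that respects the capacities:
  F1 (cap 18, load 14): A, C — cost 10×8 + 4×14 = 136
  F3 (cap 19, load 19): B, D, E — cost 2×9 + 8×6 + 9×2 = 84
  Shipping 220, fixed 162 → total 382.
  Any other capacity-feasible assignment to {F1, F3} ships for at least 220.
Compare {F1, F2, F3}: its best feasible assignment gives total 437.
Compare {F1, F4}: its best feasible assignment gives total 462.
Every other set of open sites that can feasibly serve all demand totals ≥ 437 even under its best assignment. Minimum: 382.

382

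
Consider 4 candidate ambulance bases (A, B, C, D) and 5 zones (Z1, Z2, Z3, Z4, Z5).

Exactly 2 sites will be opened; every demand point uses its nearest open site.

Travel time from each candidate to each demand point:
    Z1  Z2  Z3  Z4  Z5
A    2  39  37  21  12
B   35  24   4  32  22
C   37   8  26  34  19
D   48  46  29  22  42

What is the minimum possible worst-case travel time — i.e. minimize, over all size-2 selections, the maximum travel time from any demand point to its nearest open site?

24

Open {A, B}.
  Farthest demand point is Z2 at travel time 24 (to B); all others are ≤ 24.
With {A, C} the worst case is 26.
With {B, C} the worst case is 35.
No size-2 selection achieves below 24.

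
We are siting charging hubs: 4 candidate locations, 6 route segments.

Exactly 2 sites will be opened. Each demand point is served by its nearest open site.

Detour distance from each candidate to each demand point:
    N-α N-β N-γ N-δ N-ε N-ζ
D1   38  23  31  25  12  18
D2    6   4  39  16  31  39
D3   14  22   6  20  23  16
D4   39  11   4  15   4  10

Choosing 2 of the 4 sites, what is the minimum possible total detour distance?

Open {D2, D4}.
  N-α→D2 6, N-β→D2 4, N-γ→D4 4, N-δ→D4 15, N-ε→D4 4, N-ζ→D4 10  ⇒ total 43.
Compare {D3, D4}: total 58.
Compare {D2, D3}: total 71.
No size-2 selection does better; minimum is 43.

43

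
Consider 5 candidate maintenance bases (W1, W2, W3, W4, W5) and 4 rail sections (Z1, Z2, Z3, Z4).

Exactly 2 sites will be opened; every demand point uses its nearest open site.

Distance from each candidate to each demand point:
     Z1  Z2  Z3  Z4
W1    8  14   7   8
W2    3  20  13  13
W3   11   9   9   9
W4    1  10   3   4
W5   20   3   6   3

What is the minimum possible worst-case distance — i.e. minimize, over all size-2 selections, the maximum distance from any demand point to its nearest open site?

Open {W4, W5}.
  Farthest demand point is Z2 at distance 3 (to W5); all others are ≤ 3.
With {W2, W5} the worst case is 6.
With {W1, W5} the worst case is 8.
No size-2 selection achieves below 3.

3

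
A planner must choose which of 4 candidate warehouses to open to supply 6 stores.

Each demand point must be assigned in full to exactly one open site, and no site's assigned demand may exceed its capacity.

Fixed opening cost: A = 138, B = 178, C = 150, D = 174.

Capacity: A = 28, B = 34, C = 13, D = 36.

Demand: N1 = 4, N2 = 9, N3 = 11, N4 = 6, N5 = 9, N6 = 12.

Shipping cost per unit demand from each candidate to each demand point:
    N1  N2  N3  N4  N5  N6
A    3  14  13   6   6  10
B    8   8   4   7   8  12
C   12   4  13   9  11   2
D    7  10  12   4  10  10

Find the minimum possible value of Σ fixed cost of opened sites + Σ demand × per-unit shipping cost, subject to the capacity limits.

Open {A, B}; cheapest assignment that respects the capacities:
  A (cap 28, load 25): N1, N5, N6 — cost 4×3 + 9×6 + 12×10 = 186
  B (cap 34, load 26): N2, N3, N4 — cost 9×8 + 11×4 + 6×7 = 158
  Shipping 344, fixed 316 → total 660.
  Any other capacity-feasible assignment to {A, B} ships for at least 344.
Compare {A, B, C}: its best feasible assignment gives total 708.
Compare {B, D}: its best feasible assignment gives total 712.
Every other set of open sites that can feasibly serve all demand totals ≥ 708 even under its best assignment. Minimum: 660.

660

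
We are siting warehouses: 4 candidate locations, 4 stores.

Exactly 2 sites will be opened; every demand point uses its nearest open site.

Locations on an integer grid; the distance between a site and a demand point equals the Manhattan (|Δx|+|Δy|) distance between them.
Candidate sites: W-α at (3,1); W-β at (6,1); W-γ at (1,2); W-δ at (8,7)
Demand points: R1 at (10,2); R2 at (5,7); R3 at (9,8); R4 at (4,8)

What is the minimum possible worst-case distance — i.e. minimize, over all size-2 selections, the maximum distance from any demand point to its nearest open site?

Open {W-β, W-δ}.
  Farthest demand point is R1 at distance 5 (to W-β); all others are ≤ 5.
With {W-α, W-δ} the worst case is 7.
With {W-γ, W-δ} the worst case is 7.
No size-2 selection achieves below 5.

5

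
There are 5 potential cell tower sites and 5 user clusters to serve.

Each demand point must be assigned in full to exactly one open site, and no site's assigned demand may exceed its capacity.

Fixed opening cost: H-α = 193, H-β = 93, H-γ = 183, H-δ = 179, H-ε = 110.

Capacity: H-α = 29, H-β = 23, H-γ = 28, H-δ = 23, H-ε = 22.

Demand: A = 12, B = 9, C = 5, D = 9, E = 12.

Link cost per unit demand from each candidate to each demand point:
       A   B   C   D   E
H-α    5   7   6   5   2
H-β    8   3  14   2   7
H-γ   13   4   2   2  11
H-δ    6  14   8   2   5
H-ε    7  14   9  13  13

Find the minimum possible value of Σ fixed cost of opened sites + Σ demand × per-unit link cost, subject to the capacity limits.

445

Open {H-α, H-β}; cheapest assignment that respects the capacities:
  H-α (cap 29, load 29): A, C, E — cost 12×5 + 5×6 + 12×2 = 114
  H-β (cap 23, load 18): B, D — cost 9×3 + 9×2 = 45
  Shipping 159, fixed 286 → total 445.
  Any other capacity-feasible assignment to {H-α, H-β} ships for at least 159.
Compare {H-α, H-γ}: its best feasible assignment gives total 524.
Compare {H-α, H-β, H-ε}: its best feasible assignment gives total 555.
Every other set of open sites that can feasibly serve all demand totals ≥ 524 even under its best assignment. Minimum: 445.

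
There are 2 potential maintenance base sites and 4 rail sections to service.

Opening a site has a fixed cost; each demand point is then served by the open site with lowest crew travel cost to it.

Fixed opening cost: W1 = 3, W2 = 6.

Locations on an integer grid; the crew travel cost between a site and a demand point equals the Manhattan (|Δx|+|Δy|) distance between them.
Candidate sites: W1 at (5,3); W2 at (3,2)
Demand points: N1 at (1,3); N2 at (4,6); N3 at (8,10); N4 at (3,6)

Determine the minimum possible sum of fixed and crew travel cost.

26

Open {W1}: assign each demand point to its cheapest open site.
  N1→W1 4, N2→W1 4, N3→W1 10, N4→W1 5
  crew travel cost 23, fixed 3 → total 26.
Compare {W1, W2}: crew travel cost 21 + fixed 9 = 30.
Compare {W2}: crew travel cost 25 + fixed 6 = 31.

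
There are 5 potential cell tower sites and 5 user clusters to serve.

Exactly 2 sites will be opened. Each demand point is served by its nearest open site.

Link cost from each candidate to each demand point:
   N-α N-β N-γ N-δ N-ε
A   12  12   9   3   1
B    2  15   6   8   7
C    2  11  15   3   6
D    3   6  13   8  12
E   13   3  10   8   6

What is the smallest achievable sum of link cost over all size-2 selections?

22

Open {A, D}.
  N-α→D 3, N-β→D 6, N-γ→A 9, N-δ→A 3, N-ε→A 1  ⇒ total 22.
Compare {A, B}: total 24.
Compare {C, E}: total 24.
No size-2 selection does better; minimum is 22.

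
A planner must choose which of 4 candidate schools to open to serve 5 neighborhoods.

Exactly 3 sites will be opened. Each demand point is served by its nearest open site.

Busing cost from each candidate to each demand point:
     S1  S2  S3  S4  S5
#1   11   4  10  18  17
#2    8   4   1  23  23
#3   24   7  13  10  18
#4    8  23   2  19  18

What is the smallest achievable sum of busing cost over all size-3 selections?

40

Open {#1, #2, #3}.
  S1→#2 8, S2→#1 4, S3→#2 1, S4→#3 10, S5→#1 17  ⇒ total 40.
Compare {#1, #3, #4}: total 41.
Compare {#2, #3, #4}: total 41.
No size-3 selection does better; minimum is 40.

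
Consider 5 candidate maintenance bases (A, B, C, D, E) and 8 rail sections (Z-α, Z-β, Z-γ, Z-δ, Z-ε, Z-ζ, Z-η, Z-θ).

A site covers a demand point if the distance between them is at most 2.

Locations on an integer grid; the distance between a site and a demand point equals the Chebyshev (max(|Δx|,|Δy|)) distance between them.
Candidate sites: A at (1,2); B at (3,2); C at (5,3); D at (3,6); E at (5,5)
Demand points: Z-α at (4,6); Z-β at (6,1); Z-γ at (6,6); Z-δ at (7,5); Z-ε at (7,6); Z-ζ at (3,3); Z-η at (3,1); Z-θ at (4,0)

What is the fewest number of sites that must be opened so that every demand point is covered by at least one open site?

3

Coverage sets (demand points within 2 of each site):
  A: {Z-ζ, Z-η}
  B: {Z-ζ, Z-η, Z-θ}
  C: {Z-β, Z-δ, Z-ζ, Z-η}
  D: {Z-α}
  E: {Z-α, Z-γ, Z-δ, Z-ε, Z-ζ}
No 2 sites suffice: every size-2 union leaves at least one demand point uncovered.
But {B, C, E} covers everything, so the minimum is 3.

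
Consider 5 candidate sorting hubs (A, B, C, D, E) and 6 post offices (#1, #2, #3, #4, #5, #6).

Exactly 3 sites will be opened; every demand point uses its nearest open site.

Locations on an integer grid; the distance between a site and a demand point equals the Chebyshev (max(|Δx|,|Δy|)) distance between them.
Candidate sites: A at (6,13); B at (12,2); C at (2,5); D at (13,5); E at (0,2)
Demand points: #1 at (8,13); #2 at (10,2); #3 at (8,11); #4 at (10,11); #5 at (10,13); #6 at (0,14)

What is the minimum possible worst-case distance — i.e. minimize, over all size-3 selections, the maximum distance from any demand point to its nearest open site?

6

Open {A, B, C}.
  Farthest demand point is #6 at distance 6 (to A); all others are ≤ 6.
With {A, B, D} the worst case is 6.
With {A, B, E} the worst case is 6.
No size-3 selection achieves below 6.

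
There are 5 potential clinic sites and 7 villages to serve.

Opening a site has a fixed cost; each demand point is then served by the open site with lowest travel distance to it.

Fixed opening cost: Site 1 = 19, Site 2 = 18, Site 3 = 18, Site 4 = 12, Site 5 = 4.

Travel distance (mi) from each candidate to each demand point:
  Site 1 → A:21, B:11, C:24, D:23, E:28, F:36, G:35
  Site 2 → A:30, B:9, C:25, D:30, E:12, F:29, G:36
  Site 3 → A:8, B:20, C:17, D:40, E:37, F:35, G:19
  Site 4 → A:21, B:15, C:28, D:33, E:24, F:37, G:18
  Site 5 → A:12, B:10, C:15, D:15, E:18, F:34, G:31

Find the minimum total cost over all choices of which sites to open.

Open {Site 4, Site 5}: assign each demand point to its cheapest open site.
  A→Site 5 12, B→Site 5 10, C→Site 5 15, D→Site 5 15, E→Site 5 18, F→Site 5 34, G→Site 4 18
  travel distance 122, fixed 16 → total 138.
Compare {Site 5}: travel distance 135 + fixed 4 = 139.
Compare {Site 3, Site 5}: travel distance 119 + fixed 22 = 141.
Compare {Site 2, Site 4, Site 5}: travel distance 110 + fixed 34 = 144.
All other subsets cost ≥ 139. Minimum total cost: 138.

138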